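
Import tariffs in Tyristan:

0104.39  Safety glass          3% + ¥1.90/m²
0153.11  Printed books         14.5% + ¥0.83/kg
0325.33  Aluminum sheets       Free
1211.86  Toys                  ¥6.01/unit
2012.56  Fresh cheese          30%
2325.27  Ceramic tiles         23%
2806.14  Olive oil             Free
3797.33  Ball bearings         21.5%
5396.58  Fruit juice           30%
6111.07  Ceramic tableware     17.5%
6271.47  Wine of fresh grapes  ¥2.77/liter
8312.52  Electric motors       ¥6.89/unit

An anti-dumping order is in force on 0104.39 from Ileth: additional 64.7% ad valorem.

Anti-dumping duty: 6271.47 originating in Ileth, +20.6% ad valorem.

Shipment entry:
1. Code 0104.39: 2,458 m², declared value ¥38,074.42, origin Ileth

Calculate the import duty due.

Line 1 (0104.39, Ileth, 2,458 m², ¥38,074.42):
Base rate for 0104.39 is 3% + ¥1.90/m².
Additional duty on 0104.39 from Ileth: +64.7%. Applied ad valorem rate: 3% + 64.7% = 67.7%.
Duty = ¥38,074.42 × 67.7% + 2,458 × ¥1.90 = ¥30,446.58.

¥30,446.58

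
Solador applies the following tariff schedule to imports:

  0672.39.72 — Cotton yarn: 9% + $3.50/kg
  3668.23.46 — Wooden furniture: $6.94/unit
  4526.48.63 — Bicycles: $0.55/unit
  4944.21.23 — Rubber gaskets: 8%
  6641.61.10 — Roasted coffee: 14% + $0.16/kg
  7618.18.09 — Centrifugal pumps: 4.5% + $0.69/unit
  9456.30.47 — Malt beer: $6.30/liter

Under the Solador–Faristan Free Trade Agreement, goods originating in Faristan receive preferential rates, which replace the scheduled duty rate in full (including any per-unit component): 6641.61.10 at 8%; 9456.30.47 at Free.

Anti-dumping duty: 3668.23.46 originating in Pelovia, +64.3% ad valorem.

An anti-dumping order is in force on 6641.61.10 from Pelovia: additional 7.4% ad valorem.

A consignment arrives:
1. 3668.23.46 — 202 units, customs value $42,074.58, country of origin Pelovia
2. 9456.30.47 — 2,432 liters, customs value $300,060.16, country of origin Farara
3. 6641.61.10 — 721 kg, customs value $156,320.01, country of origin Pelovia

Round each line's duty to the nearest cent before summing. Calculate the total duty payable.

$77,345.27

Line 1 (3668.23.46, Pelovia, 202 units, $42,074.58):
Base rate for 3668.23.46 is $6.94/unit.
Additional duty on 3668.23.46 from Pelovia: +64.3% ad valorem. Applied ad valorem rate = 64.3%.
Duty = $42,074.58 × 64.3% + 202 × $6.94 = $28,455.83.
Line 2 (9456.30.47, Farara, 2,432 liters, $300,060.16):
Base rate for 9456.30.47 is $6.30/liter.
9456.30.47 has an FTA preferential rate, but origin Farara is not Faristan; base rate stands.
Duty = 2,432 × $6.30 = $15,321.60.
Line 3 (6641.61.10, Pelovia, 721 kg, $156,320.01):
Base rate for 6641.61.10 is 14% + $0.16/kg.
6641.61.10 has an FTA preferential rate, but origin Pelovia is not Faristan; base rate stands.
Additional duty on 6641.61.10 from Pelovia: +7.4%. Applied ad valorem rate: 14% + 7.4% = 21.4%.
Duty = $156,320.01 × 21.4% + 721 × $0.16 = $33,567.84.
Total = $28,455.83 + $15,321.60 + $33,567.84 = $77,345.27.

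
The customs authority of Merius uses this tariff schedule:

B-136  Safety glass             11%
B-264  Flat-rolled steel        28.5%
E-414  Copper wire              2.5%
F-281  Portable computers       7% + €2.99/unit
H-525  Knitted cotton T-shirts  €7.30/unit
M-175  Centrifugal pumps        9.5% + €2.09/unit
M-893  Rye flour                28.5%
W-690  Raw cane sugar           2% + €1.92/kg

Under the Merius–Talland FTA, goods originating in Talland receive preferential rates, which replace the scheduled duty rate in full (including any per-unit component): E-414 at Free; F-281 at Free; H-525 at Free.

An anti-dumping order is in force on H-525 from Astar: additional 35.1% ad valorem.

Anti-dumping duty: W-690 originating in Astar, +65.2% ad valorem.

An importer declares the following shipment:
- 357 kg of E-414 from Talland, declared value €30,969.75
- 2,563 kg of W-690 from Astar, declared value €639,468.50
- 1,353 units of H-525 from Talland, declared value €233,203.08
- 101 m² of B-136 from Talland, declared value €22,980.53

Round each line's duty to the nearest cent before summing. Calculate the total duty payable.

Line 1 (E-414, Talland, 357 kg, €30,969.75):
Base rate for E-414 is 2.5%.
Origin Talland qualifies under the Merius–Talland agreement and E-414 is covered: preferential rate Free applies instead.
Duty = €30,969.75 × 0% = €0.00.
Line 2 (W-690, Astar, 2,563 kg, €639,468.50):
Base rate for W-690 is 2% + €1.92/kg.
Additional duty on W-690 from Astar: +65.2%. Applied ad valorem rate: 2% + 65.2% = 67.2%.
Duty = €639,468.50 × 67.2% + 2,563 × €1.92 = €434,643.79.
Line 3 (H-525, Talland, 1,353 units, €233,203.08):
Base rate for H-525 is €7.30/unit.
Origin Talland qualifies under the Merius–Talland agreement and H-525 is covered: preferential rate Free applies instead.
The additional-duty order on H-525 targets Astar, not Talland; it does not apply.
Duty = €233,203.08 × 0% = €0.00.
Line 4 (B-136, Talland, 101 m², €22,980.53):
Base rate for B-136 is 11%.
Origin Talland is the FTA partner but B-136 is not on the preference list; base rate stands.
Duty = €22,980.53 × 11% = €2,527.86.
Total = €0.00 + €434,643.79 + €0.00 + €2,527.86 = €437,171.65.

€437,171.65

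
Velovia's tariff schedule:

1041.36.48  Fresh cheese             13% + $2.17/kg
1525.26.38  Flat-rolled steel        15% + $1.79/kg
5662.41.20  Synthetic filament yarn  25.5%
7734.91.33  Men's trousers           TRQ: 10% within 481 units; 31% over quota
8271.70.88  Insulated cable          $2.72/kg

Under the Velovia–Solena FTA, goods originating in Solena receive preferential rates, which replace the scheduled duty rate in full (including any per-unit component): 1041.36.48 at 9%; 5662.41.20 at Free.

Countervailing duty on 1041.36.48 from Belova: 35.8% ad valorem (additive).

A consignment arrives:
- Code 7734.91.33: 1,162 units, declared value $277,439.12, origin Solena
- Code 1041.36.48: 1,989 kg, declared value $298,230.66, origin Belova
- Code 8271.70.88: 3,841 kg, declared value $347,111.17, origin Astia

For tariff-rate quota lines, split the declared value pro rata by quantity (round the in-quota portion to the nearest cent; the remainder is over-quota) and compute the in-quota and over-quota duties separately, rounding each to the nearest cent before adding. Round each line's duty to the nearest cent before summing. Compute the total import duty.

Line 1 (7734.91.33, Solena, 1,162 units, $277,439.12):
Code 7734.91.33 is under a tariff-rate quota (threshold 481 units). In-quota: 481 units at 10%; over-quota: 681 units at 31%.
Pro-rata value split: in-quota = $277,439.12 × 481/1,162 = $114,843.56; over-quota = $277,439.12 − $114,843.56 = $162,595.56.
In-quota duty = $114,843.56 × 10% = $11,484.36. Over-quota duty = $162,595.56 × 31% = $50,404.62.
Line duty = $11,484.36 + $50,404.62 = $61,888.98.
Line 2 (1041.36.48, Belova, 1,989 kg, $298,230.66):
Base rate for 1041.36.48 is 13% + $2.17/kg.
1041.36.48 has an FTA preferential rate, but origin Belova is not Solena; base rate stands.
Additional duty on 1041.36.48 from Belova: +35.8%. Applied ad valorem rate: 13% + 35.8% = 48.8%.
Duty = $298,230.66 × 48.8% + 1,989 × $2.17 = $149,852.69.
Line 3 (8271.70.88, Astia, 3,841 kg, $347,111.17):
Base rate for 8271.70.88 is $2.72/kg.
Duty = 3,841 × $2.72 = $10,447.52.
Total = $61,888.98 + $149,852.69 + $10,447.52 = $222,189.19.

$222,189.19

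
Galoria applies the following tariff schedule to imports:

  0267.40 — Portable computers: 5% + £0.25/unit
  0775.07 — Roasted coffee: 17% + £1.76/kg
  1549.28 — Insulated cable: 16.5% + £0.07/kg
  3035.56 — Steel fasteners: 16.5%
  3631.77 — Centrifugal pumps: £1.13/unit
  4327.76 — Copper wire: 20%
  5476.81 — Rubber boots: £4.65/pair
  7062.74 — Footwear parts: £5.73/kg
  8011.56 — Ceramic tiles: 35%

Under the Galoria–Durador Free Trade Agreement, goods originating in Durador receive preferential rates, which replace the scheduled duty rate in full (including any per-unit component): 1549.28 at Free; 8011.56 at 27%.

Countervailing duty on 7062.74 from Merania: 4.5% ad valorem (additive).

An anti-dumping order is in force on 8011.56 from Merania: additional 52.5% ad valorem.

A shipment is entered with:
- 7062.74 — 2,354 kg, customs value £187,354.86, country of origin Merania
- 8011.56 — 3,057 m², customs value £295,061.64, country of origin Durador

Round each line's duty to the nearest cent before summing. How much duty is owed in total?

Line 1 (7062.74, Merania, 2,354 kg, £187,354.86):
Base rate for 7062.74 is £5.73/kg.
Additional duty on 7062.74 from Merania: +4.5% ad valorem. Applied ad valorem rate = 4.5%.
Duty = £187,354.86 × 4.5% + 2,354 × £5.73 = £21,919.39.
Line 2 (8011.56, Durador, 3,057 m², £295,061.64):
Base rate for 8011.56 is 35%.
Origin Durador qualifies under the Galoria–Durador agreement and 8011.56 is covered: preferential rate 27% applies instead.
The additional-duty order on 8011.56 targets Merania, not Durador; it does not apply.
Duty = £295,061.64 × 27% = £79,666.64.
Total = £21,919.39 + £79,666.64 = £101,586.03.

£101,586.03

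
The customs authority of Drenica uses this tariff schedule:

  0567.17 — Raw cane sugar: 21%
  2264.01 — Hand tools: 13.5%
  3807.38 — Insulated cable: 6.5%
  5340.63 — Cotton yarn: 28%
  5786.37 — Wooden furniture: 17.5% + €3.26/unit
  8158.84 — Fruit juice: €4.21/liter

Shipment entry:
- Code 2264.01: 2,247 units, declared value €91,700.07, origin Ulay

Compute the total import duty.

€12,379.51

Line 1 (2264.01, Ulay, 2,247 units, €91,700.07):
Base rate for 2264.01 is 13.5%.
Duty = €91,700.07 × 13.5% = €12,379.51.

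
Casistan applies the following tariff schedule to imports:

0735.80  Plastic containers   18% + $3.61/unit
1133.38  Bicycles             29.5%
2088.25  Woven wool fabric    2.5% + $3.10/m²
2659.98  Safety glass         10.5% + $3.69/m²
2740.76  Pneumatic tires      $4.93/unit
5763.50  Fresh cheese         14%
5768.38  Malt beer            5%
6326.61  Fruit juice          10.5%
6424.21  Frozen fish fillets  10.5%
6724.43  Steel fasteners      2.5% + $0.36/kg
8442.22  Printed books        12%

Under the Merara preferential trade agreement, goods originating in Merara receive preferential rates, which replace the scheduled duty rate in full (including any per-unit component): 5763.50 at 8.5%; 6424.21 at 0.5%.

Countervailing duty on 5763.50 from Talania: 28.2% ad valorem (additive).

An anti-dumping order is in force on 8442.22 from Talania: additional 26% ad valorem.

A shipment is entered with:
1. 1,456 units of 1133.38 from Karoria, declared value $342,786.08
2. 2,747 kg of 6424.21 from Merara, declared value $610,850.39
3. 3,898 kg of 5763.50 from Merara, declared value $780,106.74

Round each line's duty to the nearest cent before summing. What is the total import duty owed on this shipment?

Line 1 (1133.38, Karoria, 1,456 units, $342,786.08):
Base rate for 1133.38 is 29.5%.
Duty = $342,786.08 × 29.5% = $101,121.89.
Line 2 (6424.21, Merara, 2,747 kg, $610,850.39):
Base rate for 6424.21 is 10.5%.
Origin Merara qualifies under the Casistan–Merara agreement and 6424.21 is covered: preferential rate 0.5% applies instead.
Duty = $610,850.39 × 0.5% = $3,054.25.
Line 3 (5763.50, Merara, 3,898 kg, $780,106.74):
Base rate for 5763.50 is 14%.
Origin Merara qualifies under the Casistan–Merara agreement and 5763.50 is covered: preferential rate 8.5% applies instead.
The additional-duty order on 5763.50 targets Talania, not Merara; it does not apply.
Duty = $780,106.74 × 8.5% = $66,309.07.
Total = $101,121.89 + $3,054.25 + $66,309.07 = $170,485.21.

$170,485.21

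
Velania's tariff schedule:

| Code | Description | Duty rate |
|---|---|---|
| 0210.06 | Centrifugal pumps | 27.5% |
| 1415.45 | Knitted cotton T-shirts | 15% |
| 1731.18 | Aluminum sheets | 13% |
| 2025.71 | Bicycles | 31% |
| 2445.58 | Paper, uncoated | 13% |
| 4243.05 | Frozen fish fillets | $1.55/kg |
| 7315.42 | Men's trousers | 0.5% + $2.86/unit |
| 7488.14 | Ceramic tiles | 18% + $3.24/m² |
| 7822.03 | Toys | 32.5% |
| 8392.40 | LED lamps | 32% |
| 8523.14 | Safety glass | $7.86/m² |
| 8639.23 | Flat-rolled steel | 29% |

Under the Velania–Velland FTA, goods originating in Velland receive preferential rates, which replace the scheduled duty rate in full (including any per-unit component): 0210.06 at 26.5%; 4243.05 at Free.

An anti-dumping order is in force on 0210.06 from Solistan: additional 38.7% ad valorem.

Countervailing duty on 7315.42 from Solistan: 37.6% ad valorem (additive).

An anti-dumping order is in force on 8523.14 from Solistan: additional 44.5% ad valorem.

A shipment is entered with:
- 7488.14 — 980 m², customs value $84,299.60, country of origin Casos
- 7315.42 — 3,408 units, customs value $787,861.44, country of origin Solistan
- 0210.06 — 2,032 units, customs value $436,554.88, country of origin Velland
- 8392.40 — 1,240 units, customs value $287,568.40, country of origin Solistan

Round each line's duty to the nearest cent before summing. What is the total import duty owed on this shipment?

$535,980.15

Line 1 (7488.14, Casos, 980 m², $84,299.60):
Base rate for 7488.14 is 18% + $3.24/m².
Duty = $84,299.60 × 18% + 980 × $3.24 = $18,349.13.
Line 2 (7315.42, Solistan, 3,408 units, $787,861.44):
Base rate for 7315.42 is 0.5% + $2.86/unit.
Additional duty on 7315.42 from Solistan: +37.6%. Applied ad valorem rate: 0.5% + 37.6% = 38.1%.
Duty = $787,861.44 × 38.1% + 3,408 × $2.86 = $309,922.09.
Line 3 (0210.06, Velland, 2,032 units, $436,554.88):
Base rate for 0210.06 is 27.5%.
Origin Velland qualifies under the Velania–Velland agreement and 0210.06 is covered: preferential rate 26.5% applies instead.
The additional-duty order on 0210.06 targets Solistan, not Velland; it does not apply.
Duty = $436,554.88 × 26.5% = $115,687.04.
Line 4 (8392.40, Solistan, 1,240 units, $287,568.40):
Base rate for 8392.40 is 32%.
Duty = $287,568.40 × 32% = $92,021.89.
Total = $18,349.13 + $309,922.09 + $115,687.04 + $92,021.89 = $535,980.15.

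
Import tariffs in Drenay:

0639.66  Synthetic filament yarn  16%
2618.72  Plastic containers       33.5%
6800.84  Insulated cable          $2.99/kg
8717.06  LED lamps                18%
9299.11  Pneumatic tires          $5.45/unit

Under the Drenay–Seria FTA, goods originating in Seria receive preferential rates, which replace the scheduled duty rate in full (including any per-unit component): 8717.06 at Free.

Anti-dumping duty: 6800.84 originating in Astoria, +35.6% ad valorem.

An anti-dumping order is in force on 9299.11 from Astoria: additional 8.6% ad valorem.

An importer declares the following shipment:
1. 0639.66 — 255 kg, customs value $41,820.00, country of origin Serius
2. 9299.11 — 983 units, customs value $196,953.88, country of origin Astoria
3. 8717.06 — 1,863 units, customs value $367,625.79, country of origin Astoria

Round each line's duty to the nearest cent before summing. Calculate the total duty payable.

$95,159.22

Line 1 (0639.66, Serius, 255 kg, $41,820.00):
Base rate for 0639.66 is 16%.
Duty = $41,820.00 × 16% = $6,691.20.
Line 2 (9299.11, Astoria, 983 units, $196,953.88):
Base rate for 9299.11 is $5.45/unit.
Additional duty on 9299.11 from Astoria: +8.6% ad valorem. Applied ad valorem rate = 8.6%.
Duty = $196,953.88 × 8.6% + 983 × $5.45 = $22,295.38.
Line 3 (8717.06, Astoria, 1,863 units, $367,625.79):
Base rate for 8717.06 is 18%.
8717.06 has an FTA preferential rate, but origin Astoria is not Seria; base rate stands.
Duty = $367,625.79 × 18% = $66,172.64.
Total = $6,691.20 + $22,295.38 + $66,172.64 = $95,159.22.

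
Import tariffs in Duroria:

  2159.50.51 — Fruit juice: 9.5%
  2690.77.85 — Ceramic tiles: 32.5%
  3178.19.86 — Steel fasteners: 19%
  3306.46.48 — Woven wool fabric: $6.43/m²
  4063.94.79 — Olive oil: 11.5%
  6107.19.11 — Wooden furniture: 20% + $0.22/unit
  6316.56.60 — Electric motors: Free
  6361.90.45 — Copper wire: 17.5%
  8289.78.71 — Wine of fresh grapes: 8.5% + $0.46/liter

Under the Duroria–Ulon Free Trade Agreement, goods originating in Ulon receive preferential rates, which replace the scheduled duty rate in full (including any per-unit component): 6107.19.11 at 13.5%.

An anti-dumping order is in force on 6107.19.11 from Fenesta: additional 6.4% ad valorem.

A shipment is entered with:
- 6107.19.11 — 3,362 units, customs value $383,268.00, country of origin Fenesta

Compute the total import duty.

$101,922.39

Line 1 (6107.19.11, Fenesta, 3,362 units, $383,268.00):
Base rate for 6107.19.11 is 20% + $0.22/unit.
6107.19.11 has an FTA preferential rate, but origin Fenesta is not Ulon; base rate stands.
Additional duty on 6107.19.11 from Fenesta: +6.4%. Applied ad valorem rate: 20% + 6.4% = 26.4%.
Duty = $383,268.00 × 26.4% + 3,362 × $0.22 = $101,922.39.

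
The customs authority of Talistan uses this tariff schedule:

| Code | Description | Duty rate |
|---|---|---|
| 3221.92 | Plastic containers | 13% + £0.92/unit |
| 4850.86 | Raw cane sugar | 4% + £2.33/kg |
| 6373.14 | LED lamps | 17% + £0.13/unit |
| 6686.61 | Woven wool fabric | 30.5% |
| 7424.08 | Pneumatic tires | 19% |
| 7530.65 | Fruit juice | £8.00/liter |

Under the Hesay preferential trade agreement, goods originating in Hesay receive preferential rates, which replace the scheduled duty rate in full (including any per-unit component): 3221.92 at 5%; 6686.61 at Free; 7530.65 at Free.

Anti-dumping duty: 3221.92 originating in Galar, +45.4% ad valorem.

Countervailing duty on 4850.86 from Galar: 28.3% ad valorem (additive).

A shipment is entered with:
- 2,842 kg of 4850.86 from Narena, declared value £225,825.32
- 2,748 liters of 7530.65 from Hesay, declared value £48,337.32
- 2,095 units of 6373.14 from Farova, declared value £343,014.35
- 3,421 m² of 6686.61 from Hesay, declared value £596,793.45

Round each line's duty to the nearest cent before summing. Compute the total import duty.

£74,239.66

Line 1 (4850.86, Narena, 2,842 kg, £225,825.32):
Base rate for 4850.86 is 4% + £2.33/kg.
The additional-duty order on 4850.86 targets Galar, not Narena; it does not apply.
Duty = £225,825.32 × 4% + 2,842 × £2.33 = £15,654.87.
Line 2 (7530.65, Hesay, 2,748 liters, £48,337.32):
Base rate for 7530.65 is £8.00/liter.
Origin Hesay qualifies under the Talistan–Hesay agreement and 7530.65 is covered: preferential rate Free applies instead.
Duty = £48,337.32 × 0% = £0.00.
Line 3 (6373.14, Farova, 2,095 units, £343,014.35):
Base rate for 6373.14 is 17% + £0.13/unit.
Duty = £343,014.35 × 17% + 2,095 × £0.13 = £58,584.79.
Line 4 (6686.61, Hesay, 3,421 m², £596,793.45):
Base rate for 6686.61 is 30.5%.
Origin Hesay qualifies under the Talistan–Hesay agreement and 6686.61 is covered: preferential rate Free applies instead.
Duty = £596,793.45 × 0% = £0.00.
Total = £15,654.87 + £0.00 + £58,584.79 + £0.00 = £74,239.66.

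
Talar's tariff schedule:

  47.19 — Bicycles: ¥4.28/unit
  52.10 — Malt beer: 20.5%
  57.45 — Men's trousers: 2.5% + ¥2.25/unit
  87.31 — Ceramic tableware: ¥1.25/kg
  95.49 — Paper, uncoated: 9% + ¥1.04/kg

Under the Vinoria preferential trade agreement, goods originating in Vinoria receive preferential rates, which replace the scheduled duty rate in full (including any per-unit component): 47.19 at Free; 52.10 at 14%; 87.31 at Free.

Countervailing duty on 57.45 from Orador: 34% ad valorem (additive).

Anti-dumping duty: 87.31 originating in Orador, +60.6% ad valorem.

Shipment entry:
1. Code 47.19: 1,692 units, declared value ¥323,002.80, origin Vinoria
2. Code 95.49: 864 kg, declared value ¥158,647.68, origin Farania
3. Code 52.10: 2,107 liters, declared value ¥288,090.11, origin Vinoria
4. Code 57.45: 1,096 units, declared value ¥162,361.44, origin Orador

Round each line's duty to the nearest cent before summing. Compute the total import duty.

Line 1 (47.19, Vinoria, 1,692 units, ¥323,002.80):
Base rate for 47.19 is ¥4.28/unit.
Origin Vinoria qualifies under the Talar–Vinoria agreement and 47.19 is covered: preferential rate Free applies instead.
Duty = ¥323,002.80 × 0% = ¥0.00.
Line 2 (95.49, Farania, 864 kg, ¥158,647.68):
Base rate for 95.49 is 9% + ¥1.04/kg.
Duty = ¥158,647.68 × 9% + 864 × ¥1.04 = ¥15,176.85.
Line 3 (52.10, Vinoria, 2,107 liters, ¥288,090.11):
Base rate for 52.10 is 20.5%.
Origin Vinoria qualifies under the Talar–Vinoria agreement and 52.10 is covered: preferential rate 14% applies instead.
Duty = ¥288,090.11 × 14% = ¥40,332.62.
Line 4 (57.45, Orador, 1,096 units, ¥162,361.44):
Base rate for 57.45 is 2.5% + ¥2.25/unit.
Additional duty on 57.45 from Orador: +34%. Applied ad valorem rate: 2.5% + 34% = 36.5%.
Duty = ¥162,361.44 × 36.5% + 1,096 × ¥2.25 = ¥61,727.93.
Total = ¥0.00 + ¥15,176.85 + ¥40,332.62 + ¥61,727.93 = ¥117,237.40.

¥117,237.40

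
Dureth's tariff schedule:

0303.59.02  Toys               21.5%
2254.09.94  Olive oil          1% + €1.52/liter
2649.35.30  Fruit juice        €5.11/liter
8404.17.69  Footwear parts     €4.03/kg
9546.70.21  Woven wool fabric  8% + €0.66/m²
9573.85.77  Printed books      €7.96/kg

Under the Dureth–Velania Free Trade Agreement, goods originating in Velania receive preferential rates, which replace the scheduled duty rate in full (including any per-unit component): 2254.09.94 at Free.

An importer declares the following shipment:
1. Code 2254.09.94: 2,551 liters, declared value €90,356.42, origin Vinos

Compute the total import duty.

Line 1 (2254.09.94, Vinos, 2,551 liters, €90,356.42):
Base rate for 2254.09.94 is 1% + €1.52/liter.
2254.09.94 has an FTA preferential rate, but origin Vinos is not Velania; base rate stands.
Duty = €90,356.42 × 1% + 2,551 × €1.52 = €4,781.08.

€4,781.08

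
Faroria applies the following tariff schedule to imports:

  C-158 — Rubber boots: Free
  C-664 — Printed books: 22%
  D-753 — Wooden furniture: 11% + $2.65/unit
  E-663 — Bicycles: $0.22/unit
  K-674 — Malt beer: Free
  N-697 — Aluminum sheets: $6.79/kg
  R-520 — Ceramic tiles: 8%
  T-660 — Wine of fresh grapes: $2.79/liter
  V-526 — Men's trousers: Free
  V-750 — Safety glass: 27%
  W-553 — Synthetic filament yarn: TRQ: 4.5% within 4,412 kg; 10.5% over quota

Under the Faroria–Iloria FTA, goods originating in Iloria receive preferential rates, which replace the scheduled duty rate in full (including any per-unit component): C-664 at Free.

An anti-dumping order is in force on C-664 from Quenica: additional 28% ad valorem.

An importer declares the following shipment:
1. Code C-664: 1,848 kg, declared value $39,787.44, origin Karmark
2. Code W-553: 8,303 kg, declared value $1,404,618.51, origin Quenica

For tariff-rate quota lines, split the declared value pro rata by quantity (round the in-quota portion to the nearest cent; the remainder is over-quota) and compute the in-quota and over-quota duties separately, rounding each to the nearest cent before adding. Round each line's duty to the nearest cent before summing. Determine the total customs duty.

$111,455.50

Line 1 (C-664, Karmark, 1,848 kg, $39,787.44):
Base rate for C-664 is 22%.
C-664 has an FTA preferential rate, but origin Karmark is not Iloria; base rate stands.
The additional-duty order on C-664 targets Quenica, not Karmark; it does not apply.
Duty = $39,787.44 × 22% = $8,753.24.
Line 2 (W-553, Quenica, 8,303 kg, $1,404,618.51):
Code W-553 is under a tariff-rate quota (threshold 4,412 kg). In-quota: 4,412 kg at 4.5%; over-quota: 3,891 kg at 10.5%.
Pro-rata value split: in-quota = $1,404,618.51 × 4,412/8,303 = $746,378.04; over-quota = $1,404,618.51 − $746,378.04 = $658,240.47.
In-quota duty = $746,378.04 × 4.5% = $33,587.01. Over-quota duty = $658,240.47 × 10.5% = $69,115.25.
Line duty = $33,587.01 + $69,115.25 = $102,702.26.
Total = $8,753.24 + $102,702.26 = $111,455.50.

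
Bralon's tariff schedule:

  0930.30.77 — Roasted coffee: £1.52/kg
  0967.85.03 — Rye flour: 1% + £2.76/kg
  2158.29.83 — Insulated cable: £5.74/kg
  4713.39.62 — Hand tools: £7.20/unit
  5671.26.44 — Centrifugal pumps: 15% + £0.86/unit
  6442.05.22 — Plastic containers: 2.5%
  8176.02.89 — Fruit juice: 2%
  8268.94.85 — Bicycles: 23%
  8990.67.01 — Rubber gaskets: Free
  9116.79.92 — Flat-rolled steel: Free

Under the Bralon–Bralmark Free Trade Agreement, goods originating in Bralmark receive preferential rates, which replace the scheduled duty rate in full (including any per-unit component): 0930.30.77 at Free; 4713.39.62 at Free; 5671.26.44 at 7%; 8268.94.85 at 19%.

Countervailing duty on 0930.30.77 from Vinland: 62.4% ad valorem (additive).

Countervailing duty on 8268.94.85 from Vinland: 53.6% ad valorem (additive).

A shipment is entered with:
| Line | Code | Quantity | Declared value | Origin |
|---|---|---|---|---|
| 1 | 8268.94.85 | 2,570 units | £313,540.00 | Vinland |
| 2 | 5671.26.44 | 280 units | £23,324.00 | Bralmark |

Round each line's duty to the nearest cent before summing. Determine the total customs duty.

£241,804.32

Line 1 (8268.94.85, Vinland, 2,570 units, £313,540.00):
Base rate for 8268.94.85 is 23%.
8268.94.85 has an FTA preferential rate, but origin Vinland is not Bralmark; base rate stands.
Additional duty on 8268.94.85 from Vinland: +53.6%. Applied ad valorem rate: 23% + 53.6% = 76.6%.
Duty = £313,540.00 × 76.6% = £240,171.64.
Line 2 (5671.26.44, Bralmark, 280 units, £23,324.00):
Base rate for 5671.26.44 is 15% + £0.86/unit.
Origin Bralmark qualifies under the Bralon–Bralmark agreement and 5671.26.44 is covered: preferential rate 7% applies instead.
Duty = £23,324.00 × 7% = £1,632.68.
Total = £240,171.64 + £1,632.68 = £241,804.32.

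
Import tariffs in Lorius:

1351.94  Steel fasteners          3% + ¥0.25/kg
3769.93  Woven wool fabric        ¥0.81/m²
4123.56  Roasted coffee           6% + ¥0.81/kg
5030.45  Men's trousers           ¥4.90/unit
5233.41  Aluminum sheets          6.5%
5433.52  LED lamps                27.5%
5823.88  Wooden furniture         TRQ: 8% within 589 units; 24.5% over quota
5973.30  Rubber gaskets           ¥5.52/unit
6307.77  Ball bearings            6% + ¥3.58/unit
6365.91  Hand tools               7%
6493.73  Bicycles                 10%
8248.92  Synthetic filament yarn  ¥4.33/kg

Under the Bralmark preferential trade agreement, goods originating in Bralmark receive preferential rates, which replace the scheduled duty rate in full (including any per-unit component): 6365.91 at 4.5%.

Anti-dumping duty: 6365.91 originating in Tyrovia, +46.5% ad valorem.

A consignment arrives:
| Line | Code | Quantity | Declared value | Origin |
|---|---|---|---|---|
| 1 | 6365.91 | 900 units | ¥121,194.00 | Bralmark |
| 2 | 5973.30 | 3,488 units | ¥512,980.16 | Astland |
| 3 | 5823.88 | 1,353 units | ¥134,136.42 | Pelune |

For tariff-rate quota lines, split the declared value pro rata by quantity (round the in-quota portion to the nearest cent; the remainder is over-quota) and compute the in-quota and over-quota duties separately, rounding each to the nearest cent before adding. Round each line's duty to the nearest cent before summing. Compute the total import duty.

Line 1 (6365.91, Bralmark, 900 units, ¥121,194.00):
Base rate for 6365.91 is 7%.
Origin Bralmark qualifies under the Lorius–Bralmark agreement and 6365.91 is covered: preferential rate 4.5% applies instead.
The additional-duty order on 6365.91 targets Tyrovia, not Bralmark; it does not apply.
Duty = ¥121,194.00 × 4.5% = ¥5,453.73.
Line 2 (5973.30, Astland, 3,488 units, ¥512,980.16):
Base rate for 5973.30 is ¥5.52/unit.
Duty = 3,488 × ¥5.52 = ¥19,253.76.
Line 3 (5823.88, Pelune, 1,353 units, ¥134,136.42):
Code 5823.88 is under a tariff-rate quota (threshold 589 units). In-quota: 589 units at 8%; over-quota: 764 units at 24.5%.
Pro-rata value split: in-quota = ¥134,136.42 × 589/1,353 = ¥58,393.46; over-quota = ¥134,136.42 − ¥58,393.46 = ¥75,742.96.
In-quota duty = ¥58,393.46 × 8% = ¥4,671.48. Over-quota duty = ¥75,742.96 × 24.5% = ¥18,557.03.
Line duty = ¥4,671.48 + ¥18,557.03 = ¥23,228.51.
Total = ¥5,453.73 + ¥19,253.76 + ¥23,228.51 = ¥47,936.00.

¥47,936.00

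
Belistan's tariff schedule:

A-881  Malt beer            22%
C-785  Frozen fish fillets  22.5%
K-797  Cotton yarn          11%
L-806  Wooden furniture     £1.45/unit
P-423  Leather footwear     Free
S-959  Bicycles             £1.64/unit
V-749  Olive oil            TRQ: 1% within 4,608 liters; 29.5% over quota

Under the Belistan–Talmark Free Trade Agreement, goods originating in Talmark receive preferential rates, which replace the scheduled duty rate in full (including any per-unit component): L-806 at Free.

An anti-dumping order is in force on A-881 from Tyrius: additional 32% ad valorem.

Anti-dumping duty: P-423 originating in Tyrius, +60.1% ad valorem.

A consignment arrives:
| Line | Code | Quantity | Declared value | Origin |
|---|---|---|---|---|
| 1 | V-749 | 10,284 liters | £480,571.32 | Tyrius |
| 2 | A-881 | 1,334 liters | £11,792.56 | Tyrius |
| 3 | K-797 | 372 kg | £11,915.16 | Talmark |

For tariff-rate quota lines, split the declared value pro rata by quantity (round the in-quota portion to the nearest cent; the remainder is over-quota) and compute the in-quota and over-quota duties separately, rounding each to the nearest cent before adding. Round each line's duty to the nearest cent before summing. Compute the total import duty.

£88,077.62

Line 1 (V-749, Tyrius, 10,284 liters, £480,571.32):
Code V-749 is under a tariff-rate quota (threshold 4,608 liters). In-quota: 4,608 liters at 1%; over-quota: 5,676 liters at 29.5%.
Pro-rata value split: in-quota = £480,571.32 × 4,608/10,284 = £215,331.84; over-quota = £480,571.32 − £215,331.84 = £265,239.48.
In-quota duty = £215,331.84 × 1% = £2,153.32. Over-quota duty = £265,239.48 × 29.5% = £78,245.65.
Line duty = £2,153.32 + £78,245.65 = £80,398.97.
Line 2 (A-881, Tyrius, 1,334 liters, £11,792.56):
Base rate for A-881 is 22%.
Additional duty on A-881 from Tyrius: +32%. Applied ad valorem rate: 22% + 32% = 54%.
Duty = £11,792.56 × 54% = £6,367.98.
Line 3 (K-797, Talmark, 372 kg, £11,915.16):
Base rate for K-797 is 11%.
Origin Talmark is the FTA partner but K-797 is not on the preference list; base rate stands.
Duty = £11,915.16 × 11% = £1,310.67.
Total = £80,398.97 + £6,367.98 + £1,310.67 = £88,077.62.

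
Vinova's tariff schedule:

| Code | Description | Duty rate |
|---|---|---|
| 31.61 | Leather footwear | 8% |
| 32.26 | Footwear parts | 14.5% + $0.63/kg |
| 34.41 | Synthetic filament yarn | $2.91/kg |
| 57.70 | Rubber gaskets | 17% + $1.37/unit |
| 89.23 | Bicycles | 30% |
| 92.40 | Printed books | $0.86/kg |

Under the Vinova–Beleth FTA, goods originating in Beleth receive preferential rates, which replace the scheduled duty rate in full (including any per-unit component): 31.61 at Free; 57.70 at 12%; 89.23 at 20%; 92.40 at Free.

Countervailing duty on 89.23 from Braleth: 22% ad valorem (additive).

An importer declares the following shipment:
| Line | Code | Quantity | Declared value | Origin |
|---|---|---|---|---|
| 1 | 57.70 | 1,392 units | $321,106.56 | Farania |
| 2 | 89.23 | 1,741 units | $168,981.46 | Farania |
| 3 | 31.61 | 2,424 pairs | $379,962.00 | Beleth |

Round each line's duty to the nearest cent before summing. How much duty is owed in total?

Line 1 (57.70, Farania, 1,392 units, $321,106.56):
Base rate for 57.70 is 17% + $1.37/unit.
57.70 has an FTA preferential rate, but origin Farania is not Beleth; base rate stands.
Duty = $321,106.56 × 17% + 1,392 × $1.37 = $56,495.16.
Line 2 (89.23, Farania, 1,741 units, $168,981.46):
Base rate for 89.23 is 30%.
89.23 has an FTA preferential rate, but origin Farania is not Beleth; base rate stands.
The additional-duty order on 89.23 targets Braleth, not Farania; it does not apply.
Duty = $168,981.46 × 30% = $50,694.44.
Line 3 (31.61, Beleth, 2,424 pairs, $379,962.00):
Base rate for 31.61 is 8%.
Origin Beleth qualifies under the Vinova–Beleth agreement and 31.61 is covered: preferential rate Free applies instead.
Duty = $379,962.00 × 0% = $0.00.
Total = $56,495.16 + $50,694.44 + $0.00 = $107,189.60.

$107,189.60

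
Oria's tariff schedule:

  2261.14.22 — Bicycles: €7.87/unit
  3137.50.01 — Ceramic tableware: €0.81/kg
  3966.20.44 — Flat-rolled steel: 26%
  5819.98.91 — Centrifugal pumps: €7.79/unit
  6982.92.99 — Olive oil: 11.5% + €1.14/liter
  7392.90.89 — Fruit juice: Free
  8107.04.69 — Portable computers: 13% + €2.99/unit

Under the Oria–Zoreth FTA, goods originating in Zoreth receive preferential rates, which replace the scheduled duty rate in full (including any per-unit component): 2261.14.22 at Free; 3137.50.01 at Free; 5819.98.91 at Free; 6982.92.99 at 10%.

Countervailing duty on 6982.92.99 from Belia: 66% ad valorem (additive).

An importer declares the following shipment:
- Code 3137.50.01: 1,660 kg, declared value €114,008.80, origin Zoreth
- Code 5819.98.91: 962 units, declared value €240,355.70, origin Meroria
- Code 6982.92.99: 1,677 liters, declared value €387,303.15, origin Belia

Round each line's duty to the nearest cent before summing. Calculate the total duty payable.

Line 1 (3137.50.01, Zoreth, 1,660 kg, €114,008.80):
Base rate for 3137.50.01 is €0.81/kg.
Origin Zoreth qualifies under the Oria–Zoreth agreement and 3137.50.01 is covered: preferential rate Free applies instead.
Duty = €114,008.80 × 0% = €0.00.
Line 2 (5819.98.91, Meroria, 962 units, €240,355.70):
Base rate for 5819.98.91 is €7.79/unit.
5819.98.91 has an FTA preferential rate, but origin Meroria is not Zoreth; base rate stands.
Duty = 962 × €7.79 = €7,493.98.
Line 3 (6982.92.99, Belia, 1,677 liters, €387,303.15):
Base rate for 6982.92.99 is 11.5% + €1.14/liter.
6982.92.99 has an FTA preferential rate, but origin Belia is not Zoreth; base rate stands.
Additional duty on 6982.92.99 from Belia: +66%. Applied ad valorem rate: 11.5% + 66% = 77.5%.
Duty = €387,303.15 × 77.5% + 1,677 × €1.14 = €302,071.72.
Total = €0.00 + €7,493.98 + €302,071.72 = €309,565.70.

€309,565.70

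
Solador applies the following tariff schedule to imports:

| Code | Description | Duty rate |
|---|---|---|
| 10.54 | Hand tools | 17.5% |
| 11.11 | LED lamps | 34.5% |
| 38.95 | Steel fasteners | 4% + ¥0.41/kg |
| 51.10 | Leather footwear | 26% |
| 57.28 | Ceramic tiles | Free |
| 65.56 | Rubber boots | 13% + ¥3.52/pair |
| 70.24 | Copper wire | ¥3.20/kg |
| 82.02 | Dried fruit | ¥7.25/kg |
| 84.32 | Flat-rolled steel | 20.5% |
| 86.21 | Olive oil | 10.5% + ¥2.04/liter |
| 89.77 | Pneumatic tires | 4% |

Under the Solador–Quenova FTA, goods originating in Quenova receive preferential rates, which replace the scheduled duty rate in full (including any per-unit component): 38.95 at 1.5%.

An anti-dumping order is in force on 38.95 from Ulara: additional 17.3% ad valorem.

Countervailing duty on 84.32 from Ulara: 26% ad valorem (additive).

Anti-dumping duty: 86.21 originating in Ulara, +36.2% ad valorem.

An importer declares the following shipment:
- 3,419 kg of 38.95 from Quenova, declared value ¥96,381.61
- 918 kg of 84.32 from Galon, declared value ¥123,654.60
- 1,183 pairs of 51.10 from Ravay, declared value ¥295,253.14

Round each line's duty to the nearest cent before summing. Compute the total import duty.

Line 1 (38.95, Quenova, 3,419 kg, ¥96,381.61):
Base rate for 38.95 is 4% + ¥0.41/kg.
Origin Quenova qualifies under the Solador–Quenova agreement and 38.95 is covered: preferential rate 1.5% applies instead.
The additional-duty order on 38.95 targets Ulara, not Quenova; it does not apply.
Duty = ¥96,381.61 × 1.5% = ¥1,445.72.
Line 2 (84.32, Galon, 918 kg, ¥123,654.60):
Base rate for 84.32 is 20.5%.
The additional-duty order on 84.32 targets Ulara, not Galon; it does not apply.
Duty = ¥123,654.60 × 20.5% = ¥25,349.19.
Line 3 (51.10, Ravay, 1,183 pairs, ¥295,253.14):
Base rate for 51.10 is 26%.
Duty = ¥295,253.14 × 26% = ¥76,765.82.
Total = ¥1,445.72 + ¥25,349.19 + ¥76,765.82 = ¥103,560.73.

¥103,560.73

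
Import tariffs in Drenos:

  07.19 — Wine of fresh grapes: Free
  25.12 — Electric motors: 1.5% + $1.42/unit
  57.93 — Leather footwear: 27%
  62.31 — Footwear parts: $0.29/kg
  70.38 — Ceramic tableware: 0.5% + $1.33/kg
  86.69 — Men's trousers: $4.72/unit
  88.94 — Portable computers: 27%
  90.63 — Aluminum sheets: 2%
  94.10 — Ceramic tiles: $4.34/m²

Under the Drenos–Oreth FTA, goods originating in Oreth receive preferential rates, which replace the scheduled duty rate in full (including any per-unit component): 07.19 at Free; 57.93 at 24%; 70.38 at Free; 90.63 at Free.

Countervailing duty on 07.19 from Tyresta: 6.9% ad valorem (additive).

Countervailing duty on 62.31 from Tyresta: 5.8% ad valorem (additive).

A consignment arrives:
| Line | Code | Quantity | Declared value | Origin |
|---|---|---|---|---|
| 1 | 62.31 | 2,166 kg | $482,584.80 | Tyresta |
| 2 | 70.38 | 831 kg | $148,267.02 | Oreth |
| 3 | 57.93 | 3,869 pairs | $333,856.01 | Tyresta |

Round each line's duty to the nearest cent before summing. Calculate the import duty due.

$118,759.18

Line 1 (62.31, Tyresta, 2,166 kg, $482,584.80):
Base rate for 62.31 is $0.29/kg.
Additional duty on 62.31 from Tyresta: +5.8% ad valorem. Applied ad valorem rate = 5.8%.
Duty = $482,584.80 × 5.8% + 2,166 × $0.29 = $28,618.06.
Line 2 (70.38, Oreth, 831 kg, $148,267.02):
Base rate for 70.38 is 0.5% + $1.33/kg.
Origin Oreth qualifies under the Drenos–Oreth agreement and 70.38 is covered: preferential rate Free applies instead.
Duty = $148,267.02 × 0% = $0.00.
Line 3 (57.93, Tyresta, 3,869 pairs, $333,856.01):
Base rate for 57.93 is 27%.
57.93 has an FTA preferential rate, but origin Tyresta is not Oreth; base rate stands.
Duty = $333,856.01 × 27% = $90,141.12.
Total = $28,618.06 + $0.00 + $90,141.12 = $118,759.18.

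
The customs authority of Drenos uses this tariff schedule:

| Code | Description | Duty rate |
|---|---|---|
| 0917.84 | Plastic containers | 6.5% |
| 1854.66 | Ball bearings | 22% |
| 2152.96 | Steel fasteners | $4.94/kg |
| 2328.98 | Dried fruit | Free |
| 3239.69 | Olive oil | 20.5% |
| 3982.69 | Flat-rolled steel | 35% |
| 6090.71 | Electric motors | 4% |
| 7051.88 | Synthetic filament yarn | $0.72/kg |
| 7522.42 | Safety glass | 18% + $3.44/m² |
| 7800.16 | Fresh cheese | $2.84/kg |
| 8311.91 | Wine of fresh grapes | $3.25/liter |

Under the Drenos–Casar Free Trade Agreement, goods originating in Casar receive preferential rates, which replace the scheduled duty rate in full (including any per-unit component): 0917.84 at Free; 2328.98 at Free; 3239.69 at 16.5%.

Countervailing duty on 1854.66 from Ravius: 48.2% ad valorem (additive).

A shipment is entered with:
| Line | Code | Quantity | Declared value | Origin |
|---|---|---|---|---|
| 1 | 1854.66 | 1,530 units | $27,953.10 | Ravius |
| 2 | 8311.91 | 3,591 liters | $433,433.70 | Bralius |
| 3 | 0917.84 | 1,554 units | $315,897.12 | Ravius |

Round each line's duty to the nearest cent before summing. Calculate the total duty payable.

Line 1 (1854.66, Ravius, 1,530 units, $27,953.10):
Base rate for 1854.66 is 22%.
Additional duty on 1854.66 from Ravius: +48.2%. Applied ad valorem rate: 22% + 48.2% = 70.2%.
Duty = $27,953.10 × 70.2% = $19,623.08.
Line 2 (8311.91, Bralius, 3,591 liters, $433,433.70):
Base rate for 8311.91 is $3.25/liter.
Duty = 3,591 × $3.25 = $11,670.75.
Line 3 (0917.84, Ravius, 1,554 units, $315,897.12):
Base rate for 0917.84 is 6.5%.
0917.84 has an FTA preferential rate, but origin Ravius is not Casar; base rate stands.
Duty = $315,897.12 × 6.5% = $20,533.31.
Total = $19,623.08 + $11,670.75 + $20,533.31 = $51,827.14.

$51,827.14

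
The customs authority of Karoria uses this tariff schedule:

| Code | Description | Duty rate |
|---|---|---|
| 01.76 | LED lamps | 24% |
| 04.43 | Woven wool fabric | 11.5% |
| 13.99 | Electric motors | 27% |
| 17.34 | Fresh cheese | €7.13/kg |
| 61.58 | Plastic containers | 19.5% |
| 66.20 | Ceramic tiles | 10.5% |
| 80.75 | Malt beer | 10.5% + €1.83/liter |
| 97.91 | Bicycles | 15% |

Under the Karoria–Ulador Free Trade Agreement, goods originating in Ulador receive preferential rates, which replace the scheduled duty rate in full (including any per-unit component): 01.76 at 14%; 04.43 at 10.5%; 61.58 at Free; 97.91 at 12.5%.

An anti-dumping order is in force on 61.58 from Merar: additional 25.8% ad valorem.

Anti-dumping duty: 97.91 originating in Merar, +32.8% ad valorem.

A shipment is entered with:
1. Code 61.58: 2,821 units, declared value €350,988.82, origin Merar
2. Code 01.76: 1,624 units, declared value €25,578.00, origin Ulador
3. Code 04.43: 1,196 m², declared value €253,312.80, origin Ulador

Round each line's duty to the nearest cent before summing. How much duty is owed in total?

€189,176.70

Line 1 (61.58, Merar, 2,821 units, €350,988.82):
Base rate for 61.58 is 19.5%.
61.58 has an FTA preferential rate, but origin Merar is not Ulador; base rate stands.
Additional duty on 61.58 from Merar: +25.8%. Applied ad valorem rate: 19.5% + 25.8% = 45.3%.
Duty = €350,988.82 × 45.3% = €158,997.94.
Line 2 (01.76, Ulador, 1,624 units, €25,578.00):
Base rate for 01.76 is 24%.
Origin Ulador qualifies under the Karoria–Ulador agreement and 01.76 is covered: preferential rate 14% applies instead.
Duty = €25,578.00 × 14% = €3,580.92.
Line 3 (04.43, Ulador, 1,196 m², €253,312.80):
Base rate for 04.43 is 11.5%.
Origin Ulador qualifies under the Karoria–Ulador agreement and 04.43 is covered: preferential rate 10.5% applies instead.
Duty = €253,312.80 × 10.5% = €26,597.84.
Total = €158,997.94 + €3,580.92 + €26,597.84 = €189,176.70.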